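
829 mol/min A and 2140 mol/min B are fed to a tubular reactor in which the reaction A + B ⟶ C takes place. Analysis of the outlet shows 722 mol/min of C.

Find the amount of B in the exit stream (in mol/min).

For C: n = n₀ + 1ξ → 722 = 0 + 1ξ, giving ξ = 722 mol/min.
Outlet amounts (n = n₀ + ν ξ):
  A: 829 − 1(722) = 107
  B: 2140 − 1(722) = 1418
  C: 0 + 1(722) = 722

1420 mol/min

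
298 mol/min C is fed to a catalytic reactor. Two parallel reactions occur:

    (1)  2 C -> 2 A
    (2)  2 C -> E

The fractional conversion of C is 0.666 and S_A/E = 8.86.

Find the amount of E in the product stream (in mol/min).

Conversion of C: C consumed = 0.666 × 298 = 198.5 mol/min = 2ξ₁ + 2ξ₂.
Selectivity: 2ξ₁ / (1ξ₂) = 8.86 → ξ₁ = 4.43 ξ₂.
Substitute: (2·4.43 + 2) ξ₂ = 198.5 → ξ₂ = 18.28 mol/min, ξ₁ = 80.96 mol/min.
Outlet amounts (n = n₀ + Σ ν·ξ):
  C: 298 − 2(80.96) − 2(18.28) = 99.53
  A: 0 + 2(80.96) = 161.9
  E: 0 + 1(18.28) = 18.28

18.3 mol/min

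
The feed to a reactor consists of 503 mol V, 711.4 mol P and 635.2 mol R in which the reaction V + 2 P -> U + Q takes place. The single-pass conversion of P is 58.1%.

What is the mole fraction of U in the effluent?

0.126

P reacted = 0.581 × 711.4 = 413.3 mol; ν_P = −2, so ξ = 413.3/2 = 206.7 mol.
Outlet amounts (n = n₀ + ν ξ):
  V: 503 − 1(206.7) = 296.3
  P: 711.4 − 2(206.7) = 298.1
  U: 0 + 1(206.7) = 206.7
  Q: 0 + 1(206.7) = 206.7
  R: 635.2 (inert)
Total out = 1643 mol; y_U = 206.7 / 1643 = 0.1258.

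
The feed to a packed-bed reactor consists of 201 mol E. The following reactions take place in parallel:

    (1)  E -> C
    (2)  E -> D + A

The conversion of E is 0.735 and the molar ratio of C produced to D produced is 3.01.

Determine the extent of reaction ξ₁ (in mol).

Conversion of E: E consumed = 0.735 × 201 = 147.7 mol = 1ξ₁ + 1ξ₂.
Selectivity: 1ξ₁ / (1ξ₂) = 3.01 → ξ₁ = 3.01 ξ₂.
Substitute: (1·3.01 + 1) ξ₂ = 147.7 → ξ₂ = 36.84 mol, ξ₁ = 110.9 mol.
Outlet amounts (n = n₀ + Σ ν·ξ):
  E: 201 − 1(110.9) − 1(36.84) = 53.27
  C: 0 + 1(110.9) = 110.9
  D: 0 + 1(36.84) = 36.84
  A: 0 + 1(36.84) = 36.84

ξ₁ = 111 mol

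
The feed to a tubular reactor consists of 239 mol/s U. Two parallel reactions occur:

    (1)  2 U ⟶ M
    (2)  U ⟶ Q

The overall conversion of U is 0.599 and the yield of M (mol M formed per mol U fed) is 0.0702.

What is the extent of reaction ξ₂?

ξ₂ = 110 mol/s

Yield of M: 1ξ₁ / 239 = 0.0702 → ξ₁ = 16.78 mol/s.
Conversion of U: 2ξ₁ + 1ξ₂ = 0.599 × 239 = 143.2 → ξ₂ = 109.6 mol/s.
Outlet amounts (n = n₀ + Σ ν·ξ):
  U: 239 − 2(16.78) − 1(109.6) = 95.84
  M: 0 + 1(16.78) = 16.78
  Q: 0 + 1(109.6) = 109.6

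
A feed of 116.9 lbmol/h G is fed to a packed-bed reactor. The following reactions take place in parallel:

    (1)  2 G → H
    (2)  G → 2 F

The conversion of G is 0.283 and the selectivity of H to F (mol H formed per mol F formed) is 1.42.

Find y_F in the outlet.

0.0919

Conversion of G: G consumed = 0.283 × 116.9 = 33.08 lbmol/h = 2ξ₁ + 1ξ₂.
Selectivity: 1ξ₁ / (2ξ₂) = 1.42 → ξ₁ = 2.84 ξ₂.
Substitute: (2·2.84 + 1) ξ₂ = 33.08 → ξ₂ = 4.952 lbmol/h, ξ₁ = 14.07 lbmol/h.
Outlet amounts (n = n₀ + Σ ν·ξ):
  G: 116.9 − 2(14.07) − 1(4.952) = 83.82
  H: 0 + 1(14.07) = 14.07
  F: 0 + 2(4.952) = 9.905
Total out = 107.8 lbmol/h; y_F = 9.905 / 107.8 = 0.09189.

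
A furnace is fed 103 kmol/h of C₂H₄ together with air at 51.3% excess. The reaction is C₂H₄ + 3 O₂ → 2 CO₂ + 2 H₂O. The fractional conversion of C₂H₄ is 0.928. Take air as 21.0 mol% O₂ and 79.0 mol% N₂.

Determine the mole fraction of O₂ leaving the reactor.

Stoichiometric O₂ = 3 × 103 = 309 kmol/h; O₂ fed = 309 × 1.513 = 467.5 kmol/h.
N₂ fed = 467.5 × 79/21 = 1759 kmol/h.
Fuel reacted = 0.928 × 103 → ξ = 95.58 kmol/h.
Outlet (n = n₀ + ν ξ):
  C₂H₄: 103 − 1(95.58) = 7.416
  O₂: 467.5 − 3(95.58) = 180.8
  N₂: 1759 (inert)
  CO₂: 0 + 2(95.58) = 191.2
  H₂O: 0 + 2(95.58) = 191.2
Total out = 2329 kmol/h; y_O₂ = 180.8 / 2329 = 0.07761.

0.0776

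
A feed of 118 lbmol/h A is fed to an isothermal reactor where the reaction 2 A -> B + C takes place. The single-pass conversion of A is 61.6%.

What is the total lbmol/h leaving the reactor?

A reacted = 0.616 × 118 = 72.69 lbmol/h; ν_A = −2, so ξ = 72.69/2 = 36.34 lbmol/h.
Outlet amounts (n = n₀ + ν ξ):
  A: 118 − 2(36.34) = 45.31
  B: 0 + 1(36.34) = 36.34
  C: 0 + 1(36.34) = 36.34
Total out = 45.31 + 36.34 + 36.34 = 118 lbmol/h.

118 lbmol/h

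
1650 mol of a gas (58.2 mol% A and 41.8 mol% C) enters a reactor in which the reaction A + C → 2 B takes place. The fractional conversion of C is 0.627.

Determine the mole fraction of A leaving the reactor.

0.32

C reacted = 0.627 × 689.7 = 432.4 mol; ν_C = −1, so ξ = 432.4/1 = 432.4 mol.
Outlet amounts (n = n₀ + ν ξ):
  A: 960.3 − 1(432.4) = 527.9
  C: 689.7 − 1(432.4) = 257.3
  B: 0 + 2(432.4) = 864.9
Total out = 1650 mol; y_A = 527.9 / 1650 = 0.3199.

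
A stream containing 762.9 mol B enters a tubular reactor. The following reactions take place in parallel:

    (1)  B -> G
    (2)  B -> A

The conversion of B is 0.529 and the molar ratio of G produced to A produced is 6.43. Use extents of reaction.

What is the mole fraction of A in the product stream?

Conversion of B: B consumed = 0.529 × 762.9 = 403.6 mol = 1ξ₁ + 1ξ₂.
Selectivity: 1ξ₁ / (1ξ₂) = 6.43 → ξ₁ = 6.43 ξ₂.
Substitute: (1·6.43 + 1) ξ₂ = 403.6 → ξ₂ = 54.32 mol, ξ₁ = 349.3 mol.
Outlet amounts (n = n₀ + Σ ν·ξ):
  B: 762.9 − 1(349.3) − 1(54.32) = 359.3
  G: 0 + 1(349.3) = 349.3
  A: 0 + 1(54.32) = 54.32
Total out = 762.9 mol; y_A = 54.32 / 762.9 = 0.0712.

0.0712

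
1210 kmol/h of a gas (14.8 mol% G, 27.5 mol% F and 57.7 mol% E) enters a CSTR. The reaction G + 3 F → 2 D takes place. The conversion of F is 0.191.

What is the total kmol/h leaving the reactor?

F reacted = 0.191 × 332.8 = 63.56 kmol/h; ν_F = −3, so ξ = 63.56/3 = 21.19 kmol/h.
Outlet amounts (n = n₀ + ν ξ):
  G: 179.1 − 1(21.19) = 157.9
  F: 332.8 − 3(21.19) = 269.2
  D: 0 + 2(21.19) = 42.37
  E: 698.2 (inert)
Total out = 157.9 + 269.2 + 42.37 + 698.2 = 1168 kmol/h.

1170 kmol/h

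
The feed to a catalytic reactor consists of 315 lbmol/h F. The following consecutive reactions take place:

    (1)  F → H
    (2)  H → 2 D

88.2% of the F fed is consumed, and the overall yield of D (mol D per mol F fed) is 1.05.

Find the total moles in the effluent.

Conversion of F: F consumed = 1ξ₁ = 0.882 × 315 → ξ₁ = 277.8 lbmol/h.
Yield of D: 2ξ₂ / 315 = 1.05 → ξ₂ = 165.4 lbmol/h.
Outlet amounts (n = n₀ + Σ ν·ξ):
  F: 315 − 1(277.8) = 37.17
  H: 0 + 1(277.8) − 1(165.4) = 112.5
  D: 0 + 2(165.4) = 330.8
Total out = 37.17 + 112.5 + 330.8 = 480.4 lbmol/h.

480 lbmol/h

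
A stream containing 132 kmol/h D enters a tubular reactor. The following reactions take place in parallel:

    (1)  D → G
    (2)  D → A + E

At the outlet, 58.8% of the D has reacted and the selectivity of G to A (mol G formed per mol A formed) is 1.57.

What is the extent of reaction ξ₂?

ξ₂ = 30.2 kmol/h

Conversion of D: D consumed = 0.588 × 132 = 77.62 kmol/h = 1ξ₁ + 1ξ₂.
Selectivity: 1ξ₁ / (1ξ₂) = 1.57 → ξ₁ = 1.57 ξ₂.
Substitute: (1·1.57 + 1) ξ₂ = 77.62 → ξ₂ = 30.2 kmol/h, ξ₁ = 47.42 kmol/h.
Outlet amounts (n = n₀ + Σ ν·ξ):
  D: 132 − 1(47.42) − 1(30.2) = 54.38
  G: 0 + 1(47.42) = 47.42
  A: 0 + 1(30.2) = 30.2
  E: 0 + 1(30.2) = 30.2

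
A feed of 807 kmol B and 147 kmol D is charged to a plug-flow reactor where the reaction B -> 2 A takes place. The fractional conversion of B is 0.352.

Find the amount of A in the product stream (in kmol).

B reacted = 0.352 × 807 = 284.1 kmol; ν_B = −1, so ξ = 284.1/1 = 284.1 kmol.
Outlet amounts (n = n₀ + ν ξ):
  B: 807 − 1(284.1) = 522.9
  A: 0 + 2(284.1) = 568.1
  D: 147 (inert)

568 kmol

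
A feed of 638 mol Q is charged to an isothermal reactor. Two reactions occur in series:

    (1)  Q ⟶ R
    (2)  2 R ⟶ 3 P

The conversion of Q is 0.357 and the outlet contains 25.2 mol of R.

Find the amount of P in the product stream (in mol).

304 mol

Conversion of Q: Q consumed = 1ξ₁ = 0.357 × 638 → ξ₁ = 227.8 mol.
R balance: n_R = 0 + 1ξ₁ − 2ξ₂ = 25.2 → ξ₂ = (1·227.8 − 25.2)/2 = 101.3 mol.
Outlet amounts (n = n₀ + Σ ν·ξ):
  Q: 638 − 1(227.8) = 410.2
  R: 0 + 1(227.8) − 2(101.3) = 25.2
  P: 0 + 3(101.3) = 303.8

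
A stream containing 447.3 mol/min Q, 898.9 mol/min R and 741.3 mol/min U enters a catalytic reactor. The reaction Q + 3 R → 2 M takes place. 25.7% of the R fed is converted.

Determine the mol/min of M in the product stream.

R reacted = 0.257 × 898.9 = 231 mol/min; ν_R = −3, so ξ = 231/3 = 77.01 mol/min.
Outlet amounts (n = n₀ + ν ξ):
  Q: 447.3 − 1(77.01) = 370.3
  R: 898.9 − 3(77.01) = 667.9
  M: 0 + 2(77.01) = 154
  U: 741.3 (inert)

154 mol/min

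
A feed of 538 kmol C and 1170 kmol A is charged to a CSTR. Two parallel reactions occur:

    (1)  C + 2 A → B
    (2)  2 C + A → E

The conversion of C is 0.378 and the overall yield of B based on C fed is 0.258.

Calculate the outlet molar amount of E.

32.3 kmol

Yield of B: 1ξ₁ / 538 = 0.258 → ξ₁ = 138.8 kmol.
Conversion of C: 1ξ₁ + 2ξ₂ = 0.378 × 538 = 203.4 → ξ₂ = 32.28 kmol.
Outlet amounts (n = n₀ + Σ ν·ξ):
  C: 538 − 1(138.8) − 2(32.28) = 334.6
  A: 1170 − 2(138.8) − 1(32.28) = 860.1
  B: 0 + 1(138.8) = 138.8
  E: 0 + 1(32.28) = 32.28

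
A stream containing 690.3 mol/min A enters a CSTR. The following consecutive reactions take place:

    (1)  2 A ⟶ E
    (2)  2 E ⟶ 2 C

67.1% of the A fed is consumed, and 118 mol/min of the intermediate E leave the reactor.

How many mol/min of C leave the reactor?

114 mol/min

Conversion of A: A consumed = 2ξ₁ = 0.671 × 690.3 → ξ₁ = 231.6 mol/min.
E balance: n_E = 0 + 1ξ₁ − 2ξ₂ = 118 → ξ₂ = (1·231.6 − 118)/2 = 56.8 mol/min.
Outlet amounts (n = n₀ + Σ ν·ξ):
  A: 690.3 − 2(231.6) = 227.1
  E: 0 + 1(231.6) − 2(56.8) = 118
  C: 0 + 2(56.8) = 113.6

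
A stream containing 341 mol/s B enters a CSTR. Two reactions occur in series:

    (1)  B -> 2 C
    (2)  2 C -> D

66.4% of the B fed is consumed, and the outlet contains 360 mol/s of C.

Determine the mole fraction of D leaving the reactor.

0.0891

Conversion of B: B consumed = 1ξ₁ = 0.664 × 341 → ξ₁ = 226.4 mol/s.
C balance: n_C = 0 + 2ξ₁ − 2ξ₂ = 360 → ξ₂ = (2·226.4 − 360)/2 = 46.42 mol/s.
Outlet amounts (n = n₀ + Σ ν·ξ):
  B: 341 − 1(226.4) = 114.6
  C: 0 + 2(226.4) − 2(46.42) = 360
  D: 0 + 1(46.42) = 46.42
Total out = 521 mol/s; y_D = 46.42 / 521 = 0.08911.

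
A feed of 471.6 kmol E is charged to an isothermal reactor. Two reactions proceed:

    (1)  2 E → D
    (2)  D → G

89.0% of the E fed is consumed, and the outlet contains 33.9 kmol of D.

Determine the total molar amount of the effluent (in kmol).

262 kmol

Conversion of E: E consumed = 2ξ₁ = 0.89 × 471.6 → ξ₁ = 209.9 kmol.
D balance: n_D = 0 + 1ξ₁ − 1ξ₂ = 33.9 → ξ₂ = (1·209.9 − 33.9)/1 = 176 kmol.
Outlet amounts (n = n₀ + Σ ν·ξ):
  E: 471.6 − 2(209.9) = 51.88
  D: 0 + 1(209.9) − 1(176) = 33.9
  G: 0 + 1(176) = 176
Total out = 51.88 + 33.9 + 176 = 261.7 kmol.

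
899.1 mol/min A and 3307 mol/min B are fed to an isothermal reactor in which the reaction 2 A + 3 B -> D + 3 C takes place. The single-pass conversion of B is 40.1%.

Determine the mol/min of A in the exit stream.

B reacted = 0.401 × 3307 = 1326 mol/min; ν_B = −3, so ξ = 1326/3 = 442 mol/min.
Outlet amounts (n = n₀ + ν ξ):
  A: 899.1 − 2(442) = 15.03
  B: 3307 − 3(442) = 1981
  D: 0 + 1(442) = 442
  C: 0 + 3(442) = 1326

15 mol/min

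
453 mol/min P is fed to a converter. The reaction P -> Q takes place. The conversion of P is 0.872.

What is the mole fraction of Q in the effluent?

0.872

P reacted = 0.872 × 453 = 395 mol/min; ν_P = −1, so ξ = 395/1 = 395 mol/min.
Outlet amounts (n = n₀ + ν ξ):
  P: 453 − 1(395) = 57.98
  Q: 0 + 1(395) = 395
Total out = 453 mol/min; y_Q = 395 / 453 = 0.872.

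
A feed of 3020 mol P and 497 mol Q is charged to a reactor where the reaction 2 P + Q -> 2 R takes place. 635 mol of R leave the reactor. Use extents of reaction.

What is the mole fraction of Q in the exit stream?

For R: n = n₀ + 2ξ → 635 = 0 + 2ξ, giving ξ = 317.5 mol.
Outlet amounts (n = n₀ + ν ξ):
  P: 3020 − 2(317.5) = 2385
  Q: 497 − 1(317.5) = 179.5
  R: 0 + 2(317.5) = 635
Total out = 3200 mol; y_Q = 179.5 / 3200 = 0.0561.

0.0561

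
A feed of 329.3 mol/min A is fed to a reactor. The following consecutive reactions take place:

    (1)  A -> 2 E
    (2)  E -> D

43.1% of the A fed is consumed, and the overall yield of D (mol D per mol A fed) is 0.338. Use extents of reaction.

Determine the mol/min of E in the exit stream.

Conversion of A: A consumed = 1ξ₁ = 0.431 × 329.3 → ξ₁ = 141.9 mol/min.
Yield of D: 1ξ₂ / 329.3 = 0.338 → ξ₂ = 111.3 mol/min.
Outlet amounts (n = n₀ + Σ ν·ξ):
  A: 329.3 − 1(141.9) = 187.4
  E: 0 + 2(141.9) − 1(111.3) = 172.6
  D: 0 + 1(111.3) = 111.3

173 mol/min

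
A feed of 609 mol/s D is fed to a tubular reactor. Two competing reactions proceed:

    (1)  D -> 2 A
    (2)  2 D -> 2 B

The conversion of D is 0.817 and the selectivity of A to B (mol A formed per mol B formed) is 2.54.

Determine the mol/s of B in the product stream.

219 mol/s

Conversion of D: D consumed = 0.817 × 609 = 497.6 mol/s = 1ξ₁ + 2ξ₂.
Selectivity: 2ξ₁ / (2ξ₂) = 2.54 → ξ₁ = 2.54 ξ₂.
Substitute: (1·2.54 + 2) ξ₂ = 497.6 → ξ₂ = 109.6 mol/s, ξ₁ = 278.4 mol/s.
Outlet amounts (n = n₀ + Σ ν·ξ):
  D: 609 − 1(278.4) − 2(109.6) = 111.4
  A: 0 + 2(278.4) = 556.7
  B: 0 + 2(109.6) = 219.2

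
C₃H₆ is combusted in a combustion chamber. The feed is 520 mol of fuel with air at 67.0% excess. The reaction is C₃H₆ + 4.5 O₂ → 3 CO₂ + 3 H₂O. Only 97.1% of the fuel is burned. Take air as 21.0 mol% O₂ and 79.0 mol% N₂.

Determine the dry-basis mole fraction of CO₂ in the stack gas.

0.0848

Stoichiometric O₂ = 4.5 × 520 = 2340 mol; O₂ fed = 2340 × 1.670 = 3908 mol.
N₂ fed = 3908 × 79/21 = 14700 mol.
Fuel reacted = 0.971 × 520 → ξ = 504.9 mol.
Outlet (n = n₀ + ν ξ):
  C₃H₆: 520 − 1(504.9) = 15.08
  O₂: 3908 − 4.5(504.9) = 1636
  N₂: 14700 (inert)
  CO₂: 0 + 3(504.9) = 1515
  H₂O: 0 + 3(504.9) = 1515
Dry total = 17870 mol; y_CO₂ (dry) = 1515 / 17870 = 0.08478.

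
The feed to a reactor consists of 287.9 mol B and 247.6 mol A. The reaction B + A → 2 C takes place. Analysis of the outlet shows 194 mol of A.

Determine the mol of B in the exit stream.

234 mol

For A: n = n₀ − 1ξ → 194 = 247.6 − 1ξ, giving ξ = 53.6 mol.
Outlet amounts (n = n₀ + ν ξ):
  B: 287.9 − 1(53.6) = 234.3
  A: 247.6 − 1(53.6) = 194
  C: 0 + 2(53.6) = 107.2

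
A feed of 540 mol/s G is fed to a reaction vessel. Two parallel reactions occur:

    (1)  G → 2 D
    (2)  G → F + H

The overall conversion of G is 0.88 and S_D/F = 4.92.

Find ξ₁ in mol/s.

Conversion of G: G consumed = 0.88 × 540 = 475.2 mol/s = 1ξ₁ + 1ξ₂.
Selectivity: 2ξ₁ / (1ξ₂) = 4.92 → ξ₁ = 2.46 ξ₂.
Substitute: (1·2.46 + 1) ξ₂ = 475.2 → ξ₂ = 137.3 mol/s, ξ₁ = 337.9 mol/s.
Outlet amounts (n = n₀ + Σ ν·ξ):
  G: 540 − 1(337.9) − 1(137.3) = 64.8
  D: 0 + 2(337.9) = 675.7
  F: 0 + 1(137.3) = 137.3
  H: 0 + 1(137.3) = 137.3

ξ₁ = 338 mol/s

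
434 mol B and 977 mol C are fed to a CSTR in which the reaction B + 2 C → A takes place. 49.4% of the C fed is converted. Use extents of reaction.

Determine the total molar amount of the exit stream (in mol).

C reacted = 0.494 × 977 = 482.6 mol; ν_C = −2, so ξ = 482.6/2 = 241.3 mol.
Outlet amounts (n = n₀ + ν ξ):
  B: 434 − 1(241.3) = 192.7
  C: 977 − 2(241.3) = 494.4
  A: 0 + 1(241.3) = 241.3
Total out = 192.7 + 494.4 + 241.3 = 928.4 mol.

928 mol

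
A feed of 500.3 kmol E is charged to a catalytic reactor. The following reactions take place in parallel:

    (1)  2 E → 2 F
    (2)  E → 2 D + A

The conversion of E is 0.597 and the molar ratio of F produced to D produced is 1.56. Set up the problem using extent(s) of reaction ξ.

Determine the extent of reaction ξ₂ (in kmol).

ξ₂ = 72.5 kmol

Conversion of E: E consumed = 0.597 × 500.3 = 298.7 kmol = 2ξ₁ + 1ξ₂.
Selectivity: 2ξ₁ / (2ξ₂) = 1.56 → ξ₁ = 1.56 ξ₂.
Substitute: (2·1.56 + 1) ξ₂ = 298.7 → ξ₂ = 72.49 kmol, ξ₁ = 113.1 kmol.
Outlet amounts (n = n₀ + Σ ν·ξ):
  E: 500.3 − 2(113.1) − 1(72.49) = 201.6
  F: 0 + 2(113.1) = 226.2
  D: 0 + 2(72.49) = 145
  A: 0 + 1(72.49) = 72.49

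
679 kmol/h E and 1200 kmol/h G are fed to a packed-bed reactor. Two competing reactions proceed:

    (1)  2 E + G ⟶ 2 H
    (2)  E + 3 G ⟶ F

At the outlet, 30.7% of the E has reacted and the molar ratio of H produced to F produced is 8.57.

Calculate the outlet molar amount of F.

Conversion of E: E consumed = 0.307 × 679 = 208.5 kmol/h = 2ξ₁ + 1ξ₂.
Selectivity: 2ξ₁ / (1ξ₂) = 8.57 → ξ₁ = 4.285 ξ₂.
Substitute: (2·4.285 + 1) ξ₂ = 208.5 → ξ₂ = 21.78 kmol/h, ξ₁ = 93.34 kmol/h.
Outlet amounts (n = n₀ + Σ ν·ξ):
  E: 679 − 2(93.34) − 1(21.78) = 470.5
  G: 1200 − 1(93.34) − 3(21.78) = 1041
  H: 0 + 2(93.34) = 186.7
  F: 0 + 1(21.78) = 21.78

21.8 kmol/h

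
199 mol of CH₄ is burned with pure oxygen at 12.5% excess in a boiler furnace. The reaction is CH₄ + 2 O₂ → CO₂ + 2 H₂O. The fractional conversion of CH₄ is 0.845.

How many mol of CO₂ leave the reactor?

Stoichiometric O₂ = 2 × 199 = 398 mol; O₂ fed = 398 × 1.125 = 447.8 mol.
Fuel reacted = 0.845 × 199 → ξ = 168.2 mol.
Outlet (n = n₀ + ν ξ):
  CH₄: 199 − 1(168.2) = 30.84
  O₂: 447.8 − 2(168.2) = 111.4
  CO₂: 0 + 1(168.2) = 168.2
  H₂O: 0 + 2(168.2) = 336.3

168 mol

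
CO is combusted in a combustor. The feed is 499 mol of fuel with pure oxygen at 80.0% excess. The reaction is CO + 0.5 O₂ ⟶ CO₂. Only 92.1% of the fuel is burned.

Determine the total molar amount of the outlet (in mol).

718 mol

Stoichiometric O₂ = 0.5 × 499 = 249.5 mol; O₂ fed = 249.5 × 1.800 = 449.1 mol.
Fuel reacted = 0.921 × 499 → ξ = 459.6 mol.
Outlet (n = n₀ + ν ξ):
  CO: 499 − 1(459.6) = 39.42
  O₂: 449.1 − 0.5(459.6) = 219.3
  CO₂: 0 + 1(459.6) = 459.6
Total out = 39.42 + 219.3 + 459.6 = 718.3 mol.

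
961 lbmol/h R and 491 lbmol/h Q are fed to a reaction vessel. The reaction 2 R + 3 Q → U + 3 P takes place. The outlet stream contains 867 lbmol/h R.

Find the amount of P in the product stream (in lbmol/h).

141 lbmol/h

For R: n = n₀ − 2ξ → 867 = 961 − 2ξ, giving ξ = 47 lbmol/h.
Outlet amounts (n = n₀ + ν ξ):
  R: 961 − 2(47) = 867
  Q: 491 − 3(47) = 350
  U: 0 + 1(47) = 47
  P: 0 + 3(47) = 141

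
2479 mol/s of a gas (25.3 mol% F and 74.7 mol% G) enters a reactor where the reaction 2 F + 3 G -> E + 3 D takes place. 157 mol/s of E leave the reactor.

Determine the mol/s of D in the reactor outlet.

471 mol/s

For E: n = n₀ + 1ξ → 157 = 0 + 1ξ, giving ξ = 157 mol/s.
Outlet amounts (n = n₀ + ν ξ):
  F: 627.2 − 2(157) = 313.2
  G: 1852 − 3(157) = 1381
  E: 0 + 1(157) = 157
  D: 0 + 3(157) = 471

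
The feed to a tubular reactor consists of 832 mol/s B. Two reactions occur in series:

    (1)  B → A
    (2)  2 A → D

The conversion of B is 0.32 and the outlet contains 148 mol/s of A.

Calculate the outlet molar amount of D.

Conversion of B: B consumed = 1ξ₁ = 0.32 × 832 → ξ₁ = 266.2 mol/s.
A balance: n_A = 0 + 1ξ₁ − 2ξ₂ = 148 → ξ₂ = (1·266.2 − 148)/2 = 59.12 mol/s.
Outlet amounts (n = n₀ + Σ ν·ξ):
  B: 832 − 1(266.2) = 565.8
  A: 0 + 1(266.2) − 2(59.12) = 148
  D: 0 + 1(59.12) = 59.12

59.1 mol/s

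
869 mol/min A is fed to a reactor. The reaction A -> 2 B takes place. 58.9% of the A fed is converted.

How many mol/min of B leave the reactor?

1020 mol/min

A reacted = 0.589 × 869 = 511.8 mol/min; ν_A = −1, so ξ = 511.8/1 = 511.8 mol/min.
Outlet amounts (n = n₀ + ν ξ):
  A: 869 − 1(511.8) = 357.2
  B: 0 + 2(511.8) = 1024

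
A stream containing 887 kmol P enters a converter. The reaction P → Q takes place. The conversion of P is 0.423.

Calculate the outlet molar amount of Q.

375 kmol

P reacted = 0.423 × 887 = 375.2 kmol; ν_P = −1, so ξ = 375.2/1 = 375.2 kmol.
Outlet amounts (n = n₀ + ν ξ):
  P: 887 − 1(375.2) = 511.8
  Q: 0 + 1(375.2) = 375.2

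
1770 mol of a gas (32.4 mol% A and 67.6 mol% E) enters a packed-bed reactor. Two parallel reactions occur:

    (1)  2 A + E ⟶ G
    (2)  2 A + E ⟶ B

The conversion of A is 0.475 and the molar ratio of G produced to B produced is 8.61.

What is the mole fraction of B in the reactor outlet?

0.00946

Conversion of A: A consumed = 0.475 × 573.5 = 272.4 mol = 2ξ₁ + 2ξ₂.
Selectivity: 1ξ₁ / (1ξ₂) = 8.61 → ξ₁ = 8.61 ξ₂.
Substitute: (2·8.61 + 2) ξ₂ = 272.4 → ξ₂ = 14.17 mol, ξ₁ = 122 mol.
Outlet amounts (n = n₀ + Σ ν·ξ):
  A: 573.5 − 2(122) − 2(14.17) = 301.1
  E: 1197 − 1(122) − 1(14.17) = 1060
  G: 0 + 1(122) = 122
  B: 0 + 1(14.17) = 14.17
Total out = 1498 mol; y_B = 14.17 / 1498 = 0.009464.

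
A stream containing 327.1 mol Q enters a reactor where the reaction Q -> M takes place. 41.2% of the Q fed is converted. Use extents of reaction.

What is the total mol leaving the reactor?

Q reacted = 0.412 × 327.1 = 134.8 mol; ν_Q = −1, so ξ = 134.8/1 = 134.8 mol.
Outlet amounts (n = n₀ + ν ξ):
  Q: 327.1 − 1(134.8) = 192.3
  M: 0 + 1(134.8) = 134.8
Total out = 192.3 + 134.8 = 327.1 mol.

327 mol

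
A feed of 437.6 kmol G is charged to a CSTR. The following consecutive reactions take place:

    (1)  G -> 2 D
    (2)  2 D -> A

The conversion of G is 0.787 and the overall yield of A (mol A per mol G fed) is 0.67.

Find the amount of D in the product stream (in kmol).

Conversion of G: G consumed = 1ξ₁ = 0.787 × 437.6 → ξ₁ = 344.4 kmol.
Yield of A: 1ξ₂ / 437.6 = 0.67 → ξ₂ = 293.2 kmol.
Outlet amounts (n = n₀ + Σ ν·ξ):
  G: 437.6 − 1(344.4) = 93.21
  D: 0 + 2(344.4) − 2(293.2) = 102.4
  A: 0 + 1(293.2) = 293.2

102 kmol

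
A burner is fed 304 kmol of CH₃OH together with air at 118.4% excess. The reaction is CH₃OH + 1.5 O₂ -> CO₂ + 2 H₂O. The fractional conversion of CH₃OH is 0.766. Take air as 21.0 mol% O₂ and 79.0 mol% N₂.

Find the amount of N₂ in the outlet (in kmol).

3750 kmol

Stoichiometric O₂ = 1.5 × 304 = 456 kmol; O₂ fed = 456 × 2.184 = 995.9 kmol.
N₂ fed = 995.9 × 79/21 = 3746 kmol.
Fuel reacted = 0.766 × 304 → ξ = 232.9 kmol.
Outlet (n = n₀ + ν ξ):
  CH₃OH: 304 − 1(232.9) = 71.14
  O₂: 995.9 − 1.5(232.9) = 646.6
  N₂: 3746 (inert)
  CO₂: 0 + 1(232.9) = 232.9
  H₂O: 0 + 2(232.9) = 465.7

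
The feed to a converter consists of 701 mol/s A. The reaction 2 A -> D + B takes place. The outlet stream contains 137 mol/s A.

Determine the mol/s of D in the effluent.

For A: n = n₀ − 2ξ → 137 = 701 − 2ξ, giving ξ = 282 mol/s.
Outlet amounts (n = n₀ + ν ξ):
  A: 701 − 2(282) = 137
  D: 0 + 1(282) = 282
  B: 0 + 1(282) = 282

282 mol/s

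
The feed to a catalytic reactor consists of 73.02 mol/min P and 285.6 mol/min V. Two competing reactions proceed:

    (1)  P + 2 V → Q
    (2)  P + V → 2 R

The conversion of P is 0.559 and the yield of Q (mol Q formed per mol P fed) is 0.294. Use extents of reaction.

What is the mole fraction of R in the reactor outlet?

Yield of Q: 1ξ₁ / 73.02 = 0.294 → ξ₁ = 21.47 mol/min.
Conversion of P: 1ξ₁ + 1ξ₂ = 0.559 × 73.02 = 40.82 → ξ₂ = 19.35 mol/min.
Outlet amounts (n = n₀ + Σ ν·ξ):
  P: 73.02 − 1(21.47) − 1(19.35) = 32.2
  V: 285.6 − 2(21.47) − 1(19.35) = 223.3
  Q: 0 + 1(21.47) = 21.47
  R: 0 + 2(19.35) = 38.7
Total out = 315.7 mol/min; y_R = 38.7 / 315.7 = 0.1226.

0.123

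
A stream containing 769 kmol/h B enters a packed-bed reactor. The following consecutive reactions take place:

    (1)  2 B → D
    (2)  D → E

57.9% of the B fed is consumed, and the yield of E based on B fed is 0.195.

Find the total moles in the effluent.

Conversion of B: B consumed = 2ξ₁ = 0.579 × 769 → ξ₁ = 222.6 kmol/h.
Yield of E: 1ξ₂ / 769 = 0.195 → ξ₂ = 150 kmol/h.
Outlet amounts (n = n₀ + Σ ν·ξ):
  B: 769 − 2(222.6) = 323.7
  D: 0 + 1(222.6) − 1(150) = 72.67
  E: 0 + 1(150) = 150
Total out = 323.7 + 72.67 + 150 = 546.4 kmol/h.

546 kmol/h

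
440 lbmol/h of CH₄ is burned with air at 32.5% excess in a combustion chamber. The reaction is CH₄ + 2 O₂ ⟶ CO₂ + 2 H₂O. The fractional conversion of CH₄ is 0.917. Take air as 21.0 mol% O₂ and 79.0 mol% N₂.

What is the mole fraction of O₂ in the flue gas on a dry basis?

0.0692

Stoichiometric O₂ = 2 × 440 = 880 lbmol/h; O₂ fed = 880 × 1.325 = 1166 lbmol/h.
N₂ fed = 1166 × 79/21 = 4386 lbmol/h.
Fuel reacted = 0.917 × 440 → ξ = 403.5 lbmol/h.
Outlet (n = n₀ + ν ξ):
  CH₄: 440 − 1(403.5) = 36.52
  O₂: 1166 − 2(403.5) = 359
  N₂: 4386 (inert)
  CO₂: 0 + 1(403.5) = 403.5
  H₂O: 0 + 2(403.5) = 807
Dry total = 5185 lbmol/h; y_O₂ (dry) = 359 / 5185 = 0.06924.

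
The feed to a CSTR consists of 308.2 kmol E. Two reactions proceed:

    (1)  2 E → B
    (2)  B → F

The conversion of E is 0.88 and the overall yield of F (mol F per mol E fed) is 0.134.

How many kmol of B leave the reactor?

94.3 kmol

Conversion of E: E consumed = 2ξ₁ = 0.88 × 308.2 → ξ₁ = 135.6 kmol.
Yield of F: 1ξ₂ / 308.2 = 0.134 → ξ₂ = 41.3 kmol.
Outlet amounts (n = n₀ + Σ ν·ξ):
  E: 308.2 − 2(135.6) = 36.98
  B: 0 + 1(135.6) − 1(41.3) = 94.31
  F: 0 + 1(41.3) = 41.3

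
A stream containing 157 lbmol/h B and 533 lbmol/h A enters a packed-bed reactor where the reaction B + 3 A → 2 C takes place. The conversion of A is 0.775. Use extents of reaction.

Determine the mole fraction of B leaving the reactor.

A reacted = 0.775 × 533 = 413.1 lbmol/h; ν_A = −3, so ξ = 413.1/3 = 137.7 lbmol/h.
Outlet amounts (n = n₀ + ν ξ):
  B: 157 − 1(137.7) = 19.31
  A: 533 − 3(137.7) = 119.9
  C: 0 + 2(137.7) = 275.4
Total out = 414.6 lbmol/h; y_B = 19.31 / 414.6 = 0.04657.

0.0466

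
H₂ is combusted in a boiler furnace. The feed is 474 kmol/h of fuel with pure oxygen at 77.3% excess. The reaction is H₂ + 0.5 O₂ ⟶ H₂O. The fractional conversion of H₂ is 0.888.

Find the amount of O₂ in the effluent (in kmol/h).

210 kmol/h

Stoichiometric O₂ = 0.5 × 474 = 237 kmol/h; O₂ fed = 237 × 1.773 = 420.2 kmol/h.
Fuel reacted = 0.888 × 474 → ξ = 420.9 kmol/h.
Outlet (n = n₀ + ν ξ):
  H₂: 474 − 1(420.9) = 53.09
  O₂: 420.2 − 0.5(420.9) = 209.7
  H₂O: 0 + 1(420.9) = 420.9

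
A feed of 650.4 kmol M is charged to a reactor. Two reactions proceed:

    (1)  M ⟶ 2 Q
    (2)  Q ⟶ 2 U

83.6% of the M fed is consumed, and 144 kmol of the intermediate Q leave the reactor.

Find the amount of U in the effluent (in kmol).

1890 kmol

Conversion of M: M consumed = 1ξ₁ = 0.836 × 650.4 → ξ₁ = 543.7 kmol.
Q balance: n_Q = 0 + 2ξ₁ − 1ξ₂ = 144 → ξ₂ = (2·543.7 − 144)/1 = 943.5 kmol.
Outlet amounts (n = n₀ + Σ ν·ξ):
  M: 650.4 − 1(543.7) = 106.7
  Q: 0 + 2(543.7) − 1(943.5) = 144
  U: 0 + 2(943.5) = 1887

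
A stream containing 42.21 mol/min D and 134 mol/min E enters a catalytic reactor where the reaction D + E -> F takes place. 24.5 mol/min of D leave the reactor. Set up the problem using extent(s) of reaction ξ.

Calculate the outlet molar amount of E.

116 mol/min

For D: n = n₀ − 1ξ → 24.5 = 42.21 − 1ξ, giving ξ = 17.71 mol/min.
Outlet amounts (n = n₀ + ν ξ):
  D: 42.21 − 1(17.71) = 24.5
  E: 134 − 1(17.71) = 116.3
  F: 0 + 1(17.71) = 17.71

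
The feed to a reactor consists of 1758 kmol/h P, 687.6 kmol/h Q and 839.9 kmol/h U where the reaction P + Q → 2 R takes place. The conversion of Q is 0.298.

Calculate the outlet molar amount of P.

1550 kmol/h

Q reacted = 0.298 × 687.6 = 204.9 kmol/h; ν_Q = −1, so ξ = 204.9/1 = 204.9 kmol/h.
Outlet amounts (n = n₀ + ν ξ):
  P: 1758 − 1(204.9) = 1553
  Q: 687.6 − 1(204.9) = 482.7
  R: 0 + 2(204.9) = 409.8
  U: 839.9 (inert)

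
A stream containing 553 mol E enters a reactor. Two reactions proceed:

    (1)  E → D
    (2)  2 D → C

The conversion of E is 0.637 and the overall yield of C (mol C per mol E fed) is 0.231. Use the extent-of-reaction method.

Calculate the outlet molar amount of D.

Conversion of E: E consumed = 1ξ₁ = 0.637 × 553 → ξ₁ = 352.3 mol.
Yield of C: 1ξ₂ / 553 = 0.231 → ξ₂ = 127.7 mol.
Outlet amounts (n = n₀ + Σ ν·ξ):
  E: 553 − 1(352.3) = 200.7
  D: 0 + 1(352.3) − 2(127.7) = 96.78
  C: 0 + 1(127.7) = 127.7

96.8 mol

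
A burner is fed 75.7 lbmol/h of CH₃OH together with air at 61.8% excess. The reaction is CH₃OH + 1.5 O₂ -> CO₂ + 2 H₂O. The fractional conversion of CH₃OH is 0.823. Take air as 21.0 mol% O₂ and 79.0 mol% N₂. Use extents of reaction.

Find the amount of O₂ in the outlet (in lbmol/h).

Stoichiometric O₂ = 1.5 × 75.7 = 113.6 lbmol/h; O₂ fed = 113.6 × 1.618 = 183.7 lbmol/h.
N₂ fed = 183.7 × 79/21 = 691.2 lbmol/h.
Fuel reacted = 0.823 × 75.7 → ξ = 62.3 lbmol/h.
Outlet (n = n₀ + ν ξ):
  CH₃OH: 75.7 − 1(62.3) = 13.4
  O₂: 183.7 − 1.5(62.3) = 90.27
  N₂: 691.2 (inert)
  CO₂: 0 + 1(62.3) = 62.3
  H₂O: 0 + 2(62.3) = 124.6

90.3 lbmol/h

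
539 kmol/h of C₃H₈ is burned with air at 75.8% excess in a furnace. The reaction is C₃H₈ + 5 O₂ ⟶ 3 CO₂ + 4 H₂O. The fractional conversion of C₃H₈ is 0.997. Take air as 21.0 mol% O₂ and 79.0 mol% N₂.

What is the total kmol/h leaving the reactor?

Stoichiometric O₂ = 5 × 539 = 2695 kmol/h; O₂ fed = 2695 × 1.758 = 4738 kmol/h.
N₂ fed = 4738 × 79/21 = 17820 kmol/h.
Fuel reacted = 0.997 × 539 → ξ = 537.4 kmol/h.
Outlet (n = n₀ + ν ξ):
  C₃H₈: 539 − 1(537.4) = 1.617
  O₂: 4738 − 5(537.4) = 2051
  N₂: 17820 (inert)
  CO₂: 0 + 3(537.4) = 1612
  H₂O: 0 + 4(537.4) = 2150
Total out = 1.617 + 2051 + 17820 + 1612 + 2150 = 23640 kmol/h.

23600 kmol/h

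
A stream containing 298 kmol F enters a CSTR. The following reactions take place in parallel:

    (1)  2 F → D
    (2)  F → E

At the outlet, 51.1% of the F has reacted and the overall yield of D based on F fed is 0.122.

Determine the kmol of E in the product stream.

79.6 kmol

Yield of D: 1ξ₁ / 298 = 0.122 → ξ₁ = 36.36 kmol.
Conversion of F: 2ξ₁ + 1ξ₂ = 0.511 × 298 = 152.3 → ξ₂ = 79.57 kmol.
Outlet amounts (n = n₀ + Σ ν·ξ):
  F: 298 − 2(36.36) − 1(79.57) = 145.7
  D: 0 + 1(36.36) = 36.36
  E: 0 + 1(79.57) = 79.57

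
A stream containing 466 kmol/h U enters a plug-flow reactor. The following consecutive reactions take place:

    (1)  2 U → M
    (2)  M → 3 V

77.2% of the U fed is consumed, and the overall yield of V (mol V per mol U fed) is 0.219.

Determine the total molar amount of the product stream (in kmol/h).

354 kmol/h

Conversion of U: U consumed = 2ξ₁ = 0.772 × 466 → ξ₁ = 179.9 kmol/h.
Yield of V: 3ξ₂ / 466 = 0.219 → ξ₂ = 34.02 kmol/h.
Outlet amounts (n = n₀ + Σ ν·ξ):
  U: 466 − 2(179.9) = 106.2
  M: 0 + 1(179.9) − 1(34.02) = 145.9
  V: 0 + 3(34.02) = 102.1
Total out = 106.2 + 145.9 + 102.1 = 354.2 kmol/h.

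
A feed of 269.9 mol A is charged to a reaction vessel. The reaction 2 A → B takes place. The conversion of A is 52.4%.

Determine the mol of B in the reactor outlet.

70.7 mol

A reacted = 0.524 × 269.9 = 141.4 mol; ν_A = −2, so ξ = 141.4/2 = 70.71 mol.
Outlet amounts (n = n₀ + ν ξ):
  A: 269.9 − 2(70.71) = 128.5
  B: 0 + 1(70.71) = 70.71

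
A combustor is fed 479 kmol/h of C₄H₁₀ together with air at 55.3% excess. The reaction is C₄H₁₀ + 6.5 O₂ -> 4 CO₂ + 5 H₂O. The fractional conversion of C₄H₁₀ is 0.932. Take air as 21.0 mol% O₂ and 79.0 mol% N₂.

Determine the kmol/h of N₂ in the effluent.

18200 kmol/h

Stoichiometric O₂ = 6.5 × 479 = 3114 kmol/h; O₂ fed = 3114 × 1.553 = 4835 kmol/h.
N₂ fed = 4835 × 79/21 = 18190 kmol/h.
Fuel reacted = 0.932 × 479 → ξ = 446.4 kmol/h.
Outlet (n = n₀ + ν ξ):
  C₄H₁₀: 479 − 1(446.4) = 32.57
  O₂: 4835 − 6.5(446.4) = 1933
  N₂: 18190 (inert)
  CO₂: 0 + 4(446.4) = 1786
  H₂O: 0 + 5(446.4) = 2232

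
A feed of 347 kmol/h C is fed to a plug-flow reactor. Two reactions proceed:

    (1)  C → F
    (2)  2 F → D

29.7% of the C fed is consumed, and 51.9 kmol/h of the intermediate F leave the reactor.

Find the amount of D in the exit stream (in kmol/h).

Conversion of C: C consumed = 1ξ₁ = 0.297 × 347 → ξ₁ = 103.1 kmol/h.
F balance: n_F = 0 + 1ξ₁ − 2ξ₂ = 51.9 → ξ₂ = (1·103.1 − 51.9)/2 = 25.58 kmol/h.
Outlet amounts (n = n₀ + Σ ν·ξ):
  C: 347 − 1(103.1) = 243.9
  F: 0 + 1(103.1) − 2(25.58) = 51.9
  D: 0 + 1(25.58) = 25.58

25.6 kmol/h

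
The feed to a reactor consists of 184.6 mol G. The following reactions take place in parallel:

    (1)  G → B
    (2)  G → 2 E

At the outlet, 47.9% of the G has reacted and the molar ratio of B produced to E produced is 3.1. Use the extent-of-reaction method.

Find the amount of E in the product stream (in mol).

Conversion of G: G consumed = 0.479 × 184.6 = 88.42 mol = 1ξ₁ + 1ξ₂.
Selectivity: 1ξ₁ / (2ξ₂) = 3.1 → ξ₁ = 6.2 ξ₂.
Substitute: (1·6.2 + 1) ξ₂ = 88.42 → ξ₂ = 12.28 mol, ξ₁ = 76.14 mol.
Outlet amounts (n = n₀ + Σ ν·ξ):
  G: 184.6 − 1(76.14) − 1(12.28) = 96.18
  B: 0 + 1(76.14) = 76.14
  E: 0 + 2(12.28) = 24.56

24.6 mol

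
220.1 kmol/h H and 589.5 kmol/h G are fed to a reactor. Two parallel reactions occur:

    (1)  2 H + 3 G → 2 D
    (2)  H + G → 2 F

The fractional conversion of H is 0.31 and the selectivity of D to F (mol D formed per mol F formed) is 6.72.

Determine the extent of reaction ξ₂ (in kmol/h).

ξ₂ = 4.73 kmol/h

Conversion of H: H consumed = 0.31 × 220.1 = 68.23 kmol/h = 2ξ₁ + 1ξ₂.
Selectivity: 2ξ₁ / (2ξ₂) = 6.72 → ξ₁ = 6.72 ξ₂.
Substitute: (2·6.72 + 1) ξ₂ = 68.23 → ξ₂ = 4.725 kmol/h, ξ₁ = 31.75 kmol/h.
Outlet amounts (n = n₀ + Σ ν·ξ):
  H: 220.1 − 2(31.75) − 1(4.725) = 151.9
  G: 589.5 − 3(31.75) − 1(4.725) = 489.5
  D: 0 + 2(31.75) = 63.51
  F: 0 + 2(4.725) = 9.45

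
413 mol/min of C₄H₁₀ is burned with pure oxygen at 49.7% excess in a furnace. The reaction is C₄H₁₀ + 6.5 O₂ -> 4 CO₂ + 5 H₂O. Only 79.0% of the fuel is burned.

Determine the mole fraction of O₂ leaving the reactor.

0.386

Stoichiometric O₂ = 6.5 × 413 = 2684 mol/min; O₂ fed = 2684 × 1.497 = 4019 mol/min.
Fuel reacted = 0.79 × 413 → ξ = 326.3 mol/min.
Outlet (n = n₀ + ν ξ):
  C₄H₁₀: 413 − 1(326.3) = 86.73
  O₂: 4019 − 6.5(326.3) = 1898
  CO₂: 0 + 4(326.3) = 1305
  H₂O: 0 + 5(326.3) = 1631
Total out = 4921 mol/min; y_O₂ = 1898 / 4921 = 0.3857.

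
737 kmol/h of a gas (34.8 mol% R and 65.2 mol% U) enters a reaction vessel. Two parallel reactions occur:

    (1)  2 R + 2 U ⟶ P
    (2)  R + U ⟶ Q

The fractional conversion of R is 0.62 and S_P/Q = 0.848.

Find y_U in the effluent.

Conversion of R: R consumed = 0.62 × 256.5 = 159 kmol/h = 2ξ₁ + 1ξ₂.
Selectivity: 1ξ₁ / (1ξ₂) = 0.848 → ξ₁ = 0.848 ξ₂.
Substitute: (2·0.848 + 1) ξ₂ = 159 → ξ₂ = 58.98 kmol/h, ξ₁ = 50.02 kmol/h.
Outlet amounts (n = n₀ + Σ ν·ξ):
  R: 256.5 − 2(50.02) − 1(58.98) = 97.46
  U: 480.5 − 2(50.02) − 1(58.98) = 321.5
  P: 0 + 1(50.02) = 50.02
  Q: 0 + 1(58.98) = 58.98
Total out = 528 kmol/h; y_U = 321.5 / 528 = 0.609.

0.609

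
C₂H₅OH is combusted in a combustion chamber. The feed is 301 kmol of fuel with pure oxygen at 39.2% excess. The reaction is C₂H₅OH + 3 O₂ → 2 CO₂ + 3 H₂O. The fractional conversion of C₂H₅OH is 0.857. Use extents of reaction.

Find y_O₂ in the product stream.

Stoichiometric O₂ = 3 × 301 = 903 kmol; O₂ fed = 903 × 1.392 = 1257 kmol.
Fuel reacted = 0.857 × 301 → ξ = 258 kmol.
Outlet (n = n₀ + ν ξ):
  C₂H₅OH: 301 − 1(258) = 43.04
  O₂: 1257 − 3(258) = 483.1
  CO₂: 0 + 2(258) = 515.9
  H₂O: 0 + 3(258) = 773.9
Total out = 1816 kmol; y_O₂ = 483.1 / 1816 = 0.266.

0.266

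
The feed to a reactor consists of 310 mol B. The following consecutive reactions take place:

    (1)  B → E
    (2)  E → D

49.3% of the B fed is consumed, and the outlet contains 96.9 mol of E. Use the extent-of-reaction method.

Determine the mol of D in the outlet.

Conversion of B: B consumed = 1ξ₁ = 0.493 × 310 → ξ₁ = 152.8 mol.
E balance: n_E = 0 + 1ξ₁ − 1ξ₂ = 96.9 → ξ₂ = (1·152.8 − 96.9)/1 = 55.93 mol.
Outlet amounts (n = n₀ + Σ ν·ξ):
  B: 310 − 1(152.8) = 157.2
  E: 0 + 1(152.8) − 1(55.93) = 96.9
  D: 0 + 1(55.93) = 55.93

55.9 mol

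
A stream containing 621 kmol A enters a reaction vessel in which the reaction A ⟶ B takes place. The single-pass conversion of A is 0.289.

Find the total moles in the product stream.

621 kmol

A reacted = 0.289 × 621 = 179.5 kmol; ν_A = −1, so ξ = 179.5/1 = 179.5 kmol.
Outlet amounts (n = n₀ + ν ξ):
  A: 621 − 1(179.5) = 441.5
  B: 0 + 1(179.5) = 179.5
Total out = 441.5 + 179.5 = 621 kmol.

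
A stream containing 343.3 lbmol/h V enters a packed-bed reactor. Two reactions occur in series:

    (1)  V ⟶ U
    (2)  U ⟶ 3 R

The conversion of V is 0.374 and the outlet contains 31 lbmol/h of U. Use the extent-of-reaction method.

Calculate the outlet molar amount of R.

292 lbmol/h

Conversion of V: V consumed = 1ξ₁ = 0.374 × 343.3 → ξ₁ = 128.4 lbmol/h.
U balance: n_U = 0 + 1ξ₁ − 1ξ₂ = 31 → ξ₂ = (1·128.4 − 31)/1 = 97.39 lbmol/h.
Outlet amounts (n = n₀ + Σ ν·ξ):
  V: 343.3 − 1(128.4) = 214.9
  U: 0 + 1(128.4) − 1(97.39) = 31
  R: 0 + 3(97.39) = 292.2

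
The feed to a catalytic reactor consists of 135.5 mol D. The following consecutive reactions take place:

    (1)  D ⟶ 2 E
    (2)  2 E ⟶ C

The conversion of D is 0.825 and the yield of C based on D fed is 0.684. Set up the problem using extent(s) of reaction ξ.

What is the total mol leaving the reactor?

155 mol

Conversion of D: D consumed = 1ξ₁ = 0.825 × 135.5 → ξ₁ = 111.8 mol.
Yield of C: 1ξ₂ / 135.5 = 0.684 → ξ₂ = 92.68 mol.
Outlet amounts (n = n₀ + Σ ν·ξ):
  D: 135.5 − 1(111.8) = 23.71
  E: 0 + 2(111.8) − 2(92.68) = 38.21
  C: 0 + 1(92.68) = 92.68
Total out = 23.71 + 38.21 + 92.68 = 154.6 mol.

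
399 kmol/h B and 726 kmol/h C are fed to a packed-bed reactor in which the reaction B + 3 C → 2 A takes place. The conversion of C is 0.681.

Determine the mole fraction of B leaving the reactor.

C reacted = 0.681 × 726 = 494.4 kmol/h; ν_C = −3, so ξ = 494.4/3 = 164.8 kmol/h.
Outlet amounts (n = n₀ + ν ξ):
  B: 399 − 1(164.8) = 234.2
  C: 726 − 3(164.8) = 231.6
  A: 0 + 2(164.8) = 329.6
Total out = 795.4 kmol/h; y_B = 234.2 / 795.4 = 0.2944.

0.294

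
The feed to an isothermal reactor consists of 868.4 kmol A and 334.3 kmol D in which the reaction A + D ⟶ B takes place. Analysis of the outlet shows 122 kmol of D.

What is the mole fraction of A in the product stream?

0.662

For D: n = n₀ − 1ξ → 122 = 334.3 − 1ξ, giving ξ = 212.3 kmol.
Outlet amounts (n = n₀ + ν ξ):
  A: 868.4 − 1(212.3) = 656.1
  D: 334.3 − 1(212.3) = 122
  B: 0 + 1(212.3) = 212.3
Total out = 990.4 kmol; y_A = 656.1 / 990.4 = 0.6625.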